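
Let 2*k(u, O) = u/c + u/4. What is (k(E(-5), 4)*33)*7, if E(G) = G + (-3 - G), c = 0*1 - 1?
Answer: 2079/8 ≈ 259.88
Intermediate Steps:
c = -1 (c = 0 - 1 = -1)
E(G) = -3
k(u, O) = -3*u/8 (k(u, O) = (u/(-1) + u/4)/2 = (u*(-1) + u*(¼))/2 = (-u + u/4)/2 = (-3*u/4)/2 = -3*u/8)
(k(E(-5), 4)*33)*7 = (-3/8*(-3)*33)*7 = ((9/8)*33)*7 = (297/8)*7 = 2079/8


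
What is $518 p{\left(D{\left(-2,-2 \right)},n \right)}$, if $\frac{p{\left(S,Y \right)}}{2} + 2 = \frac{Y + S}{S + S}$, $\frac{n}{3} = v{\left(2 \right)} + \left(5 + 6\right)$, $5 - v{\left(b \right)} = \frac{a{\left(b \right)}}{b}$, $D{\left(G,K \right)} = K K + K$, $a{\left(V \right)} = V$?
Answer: $10101$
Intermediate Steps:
$D{\left(G,K \right)} = K + K^{2}$ ($D{\left(G,K \right)} = K^{2} + K = K + K^{2}$)
$v{\left(b \right)} = 4$ ($v{\left(b \right)} = 5 - \frac{b}{b} = 5 - 1 = 4$)
$n = 45$ ($n = 3 \left(4 + \left(5 + 6\right)\right) = 3 \left(4 + 11\right) = 3 \cdot 15 = 45$)
$p{\left(S,Y \right)} = -4 + \frac{S + Y}{S}$ ($p{\left(S,Y \right)} = -4 + 2 \frac{Y + S}{S + S} = -4 + 2 \frac{S + Y}{2 S} = -4 + \frac{S + Y}{S}$)
$518 p{\left(D{\left(-2,-2 \right)},n \right)} = 518 \left(-3 + \frac{45}{\left(-2\right) \left(1 - 2\right)}\right) = 518 \left(-3 + \frac{45}{\left(-2\right) \left(-1\right)}\right) = 518 \left(-3 + \frac{45}{2}\right) = 518 \cdot \frac{39}{2} = 10101$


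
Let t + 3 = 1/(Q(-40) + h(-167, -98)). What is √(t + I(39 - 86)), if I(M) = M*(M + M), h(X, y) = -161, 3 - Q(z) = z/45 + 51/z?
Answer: 13*√82221345095/56101 ≈ 66.445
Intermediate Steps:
Q(z) = 3 - 51/z - z/45 (Q(z) = 3 - (z/45 + 51/z) = 3 - (51/z + z/45) = 3 + (-51/z - z/45) = 3 - 51/z - z/45)
t = -168663/56101 (t = -3 + 1/((3 - 51/(-40) - 1/45*(-40)) - 161) = -3 + 1/((3 - 51*(-1/40) + 8/9) - 161) = -3 + 1/((3 + 51/40 + 8/9) - 161) = -3 + 1/(1859/360 - 161) = -3 + 1/(-56101/360) = -3 - 360/56101 = -168663/56101 ≈ -3.0064)
I(M) = 2*M² (I(M) = M*(2*M) = 2*M²)
√(t + I(39 - 86)) = √(-168663/56101 + 2*(39 - 86)²) = √(-168663/56101 + 2*(-47)²) = √(-168663/56101 + 2*2209) = √(-168663/56101 + 4418) = √(247685555/56101) = 13*√82221345095/56101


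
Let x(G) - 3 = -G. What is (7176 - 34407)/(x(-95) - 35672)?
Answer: 9077/11858 ≈ 0.76547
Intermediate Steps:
x(G) = 3 - G
(7176 - 34407)/(x(-95) - 35672) = (7176 - 34407)/((3 - 1*(-95)) - 35672) = -27231/((3 + 95) - 35672) = -27231/(98 - 35672) = -27231/(-35574) = -27231*(-1/35574) = 9077/11858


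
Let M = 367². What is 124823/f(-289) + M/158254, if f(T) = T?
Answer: -19714813921/45735406 ≈ -431.06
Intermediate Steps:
M = 134689
124823/f(-289) + M/158254 = 124823/(-289) + 134689/158254 = 124823*(-1/289) + 134689*(1/158254) = -124823/289 + 134689/158254 = -19714813921/45735406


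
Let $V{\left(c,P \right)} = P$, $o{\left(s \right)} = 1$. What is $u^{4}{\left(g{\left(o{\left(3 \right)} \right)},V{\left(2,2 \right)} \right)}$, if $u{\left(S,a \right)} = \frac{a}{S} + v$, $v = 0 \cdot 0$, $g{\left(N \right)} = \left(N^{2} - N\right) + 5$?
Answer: $\frac{16}{625} \approx 0.0256$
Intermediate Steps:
$g{\left(N \right)} = 5 + N^{2} - N$
$v = 0$
$u{\left(S,a \right)} = \frac{a}{S}$ ($u{\left(S,a \right)} = \frac{a}{S} + 0 = \frac{a}{S}$)
$u^{4}{\left(g{\left(o{\left(3 \right)} \right)},V{\left(2,2 \right)} \right)} = \left(\frac{2}{5 + 1^{2} - 1}\right)^{4} = \left(\frac{2}{5 + 1 - 1}\right)^{4} = \left(\frac{2}{5}\right)^{4} = \frac{16}{625}$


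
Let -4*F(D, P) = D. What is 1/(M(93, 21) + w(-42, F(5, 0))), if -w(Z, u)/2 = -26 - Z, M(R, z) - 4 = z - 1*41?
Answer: -1/48 ≈ -0.020833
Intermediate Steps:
M(R, z) = -37 + z (M(R, z) = 4 + (z - 1*41) = 4 + (z - 41) = 4 + (-41 + z) = -37 + z)
F(D, P) = -D/4
w(Z, u) = 52 + 2*Z (w(Z, u) = -2*(-26 - Z) = 52 + 2*Z)
1/(M(93, 21) + w(-42, F(5, 0))) = 1/((-37 + 21) + (52 + 2*(-42))) = 1/(-16 + (52 - 84)) = 1/(-16 - 32) = 1/(-48) = -1/48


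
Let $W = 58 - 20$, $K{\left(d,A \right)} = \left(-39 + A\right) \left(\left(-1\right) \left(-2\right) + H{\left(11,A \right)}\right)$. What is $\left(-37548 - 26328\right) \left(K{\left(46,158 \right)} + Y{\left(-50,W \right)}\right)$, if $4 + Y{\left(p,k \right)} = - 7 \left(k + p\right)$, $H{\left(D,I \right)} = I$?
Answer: $-1221309120$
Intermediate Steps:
$K{\left(d,A \right)} = \left(-39 + A\right) \left(2 + A\right)$ ($K{\left(d,A \right)} = \left(-39 + A\right) \left(\left(-1\right) \left(-2\right) + A\right) = \left(-39 + A\right) \left(2 + A\right)$)
$W = 38$
$Y{\left(p,k \right)} = -4 - 7 k - 7 p$ ($Y{\left(p,k \right)} = -4 - 7 \left(k + p\right) = -4 - \left(7 k + 7 p\right) = -4 - 7 k - 7 p$)
$\left(-37548 - 26328\right) \left(K{\left(46,158 \right)} + Y{\left(-50,W \right)}\right) = \left(-37548 - 26328\right) \left(\left(-78 + 158^{2} - 5846\right) - -80\right) = - 63876 \left(\left(-78 + 24964 - 5846\right) - -80\right) = - 63876 \left(19040 + 80\right) = \left(-63876\right) 19120 = -1221309120$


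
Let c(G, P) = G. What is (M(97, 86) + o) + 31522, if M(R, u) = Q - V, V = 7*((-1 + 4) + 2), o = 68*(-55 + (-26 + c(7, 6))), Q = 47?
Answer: 26502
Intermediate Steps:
o = -5032 (o = 68*(-55 + (-26 + 7)) = 68*(-55 - 19) = 68*(-74) = -5032)
V = 35 (V = 7*(3 + 2) = 7*5 = 35)
M(R, u) = 12 (M(R, u) = 47 - 1*35 = 47 - 35 = 12)
(M(97, 86) + o) + 31522 = (12 - 5032) + 31522 = -5020 + 31522 = 26502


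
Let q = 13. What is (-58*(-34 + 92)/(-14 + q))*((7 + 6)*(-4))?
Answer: -174928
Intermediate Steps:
(-58*(-34 + 92)/(-14 + q))*((7 + 6)*(-4)) = (-58*(-34 + 92)/(-14 + 13))*((7 + 6)*(-4)) = (-3364/(-1))*(13*(-4)) = -3364*(-1)*(-52) = -58*(-58)*(-52) = 3364*(-52) = -174928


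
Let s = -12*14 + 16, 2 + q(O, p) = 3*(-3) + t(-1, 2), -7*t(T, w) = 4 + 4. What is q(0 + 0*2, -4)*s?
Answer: 12920/7 ≈ 1845.7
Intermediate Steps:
t(T, w) = -8/7 (t(T, w) = -(4 + 4)/7 = -⅐*8 = -8/7)
q(O, p) = -85/7 (q(O, p) = -2 + (3*(-3) - 8/7) = -2 + (-9 - 8/7) = -2 - 71/7 = -85/7)
s = -152 (s = -168 + 16 = -152)
q(0 + 0*2, -4)*s = -85/7*(-152) = 12920/7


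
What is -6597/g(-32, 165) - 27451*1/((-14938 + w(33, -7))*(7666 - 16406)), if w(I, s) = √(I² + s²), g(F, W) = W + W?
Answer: -214434139532587/10726469877420 - 27451*√1138/1950267250440 ≈ -19.991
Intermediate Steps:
g(F, W) = 2*W
-6597/g(-32, 165) - 27451*1/((-14938 + w(33, -7))*(7666 - 16406)) = -6597/(2*165) - 27451*1/((-14938 + √(33² + (-7)²))*(7666 - 16406)) = -6597/330 - 27451*(-1/(8740*(-14938 + √(1089 + 49)))) = -6597*1/330 - 27451*(-1/(8740*(-14938 + √1138))) = -2199/110 - 27451/(130558120 - 8740*√1138)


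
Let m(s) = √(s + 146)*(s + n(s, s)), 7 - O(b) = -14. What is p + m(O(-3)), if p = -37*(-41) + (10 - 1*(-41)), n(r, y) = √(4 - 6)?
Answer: 1568 + √167*(21 + I*√2) ≈ 1839.4 + 18.276*I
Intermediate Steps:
O(b) = 21 (O(b) = 7 - 1*(-14) = 7 + 14 = 21)
n(r, y) = I*√2 (n(r, y) = √(-2) = I*√2)
m(s) = √(146 + s)*(s + I*√2) (m(s) = √(s + 146)*(s + I*√2) = √(146 + s)*(s + I*√2))
p = 1568 (p = 1517 + (10 + 41) = 1517 + 51 = 1568)
p + m(O(-3)) = 1568 + √(146 + 21)*(21 + I*√2) = 1568 + √167*(21 + I*√2)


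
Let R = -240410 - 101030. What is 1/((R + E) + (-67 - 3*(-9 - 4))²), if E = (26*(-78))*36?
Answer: -1/413664 ≈ -2.4174e-6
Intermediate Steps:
R = -341440
E = -73008 (E = -2028*36 = -73008)
1/((R + E) + (-67 - 3*(-9 - 4))²) = 1/((-341440 - 73008) + (-67 - 3*(-9 - 4))²) = 1/(-414448 + (-67 - 3*(-13))²) = 1/(-414448 + (-67 + 39)²) = 1/(-414448 + (-28)²) = 1/(-414448 + 784) = 1/(-413664) = -1/413664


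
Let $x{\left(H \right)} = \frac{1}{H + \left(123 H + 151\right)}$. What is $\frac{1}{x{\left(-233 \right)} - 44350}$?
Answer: $- \frac{28741}{1274663351} \approx -2.2548 \cdot 10^{-5}$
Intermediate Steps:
$x{\left(H \right)} = \frac{1}{151 + 124 H}$ ($x{\left(H \right)} = \frac{1}{H + \left(151 + 123 H\right)} = \frac{1}{151 + 124 H}$)
$\frac{1}{x{\left(-233 \right)} - 44350} = \frac{1}{\frac{1}{151 + 124 \left(-233\right)} - 44350} = \frac{1}{\frac{1}{151 - 28892} - 44350} = \frac{1}{\frac{1}{-28741} - 44350} = \frac{1}{- \frac{1}{28741} - 44350} = \frac{1}{- \frac{1274663351}{28741}} = - \frac{28741}{1274663351}$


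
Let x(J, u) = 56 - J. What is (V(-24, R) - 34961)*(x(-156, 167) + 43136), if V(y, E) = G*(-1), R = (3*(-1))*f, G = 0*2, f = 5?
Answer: -1515489428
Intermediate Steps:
G = 0
R = -15 (R = (3*(-1))*5 = -3*5 = -15)
V(y, E) = 0 (V(y, E) = 0*(-1) = 0)
(V(-24, R) - 34961)*(x(-156, 167) + 43136) = (0 - 34961)*((56 - 1*(-156)) + 43136) = -34961*((56 + 156) + 43136) = -34961*(212 + 43136) = -34961*43348 = -1515489428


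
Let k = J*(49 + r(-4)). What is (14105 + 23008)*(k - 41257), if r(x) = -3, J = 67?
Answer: -1416788775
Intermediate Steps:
k = 3082 (k = 67*(49 - 3) = 67*46 = 3082)
(14105 + 23008)*(k - 41257) = (14105 + 23008)*(3082 - 41257) = 37113*(-38175) = -1416788775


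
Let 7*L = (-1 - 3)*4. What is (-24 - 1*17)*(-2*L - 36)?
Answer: 9020/7 ≈ 1288.6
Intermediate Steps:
L = -16/7 (L = ((-1 - 3)*4)/7 = (-4*4)/7 = (1/7)*(-16) = -16/7 ≈ -2.2857)
(-24 - 1*17)*(-2*L - 36) = (-24 - 1*17)*(-2*(-16/7) - 36) = (-24 - 17)*(32/7 - 36) = -41*(-220/7) = 9020/7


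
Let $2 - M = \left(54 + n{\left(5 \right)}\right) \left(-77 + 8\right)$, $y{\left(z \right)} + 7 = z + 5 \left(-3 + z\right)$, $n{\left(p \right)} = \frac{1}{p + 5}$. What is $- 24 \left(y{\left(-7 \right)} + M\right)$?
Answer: $- \frac{440508}{5} \approx -88102.0$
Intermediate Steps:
$n{\left(p \right)} = \frac{1}{5 + p}$
$y{\left(z \right)} = -22 + 6 z$ ($y{\left(z \right)} = -7 + \left(z + 5 \left(-3 + z\right)\right) = -7 + \left(z + \left(-15 + 5 z\right)\right) = -7 + \left(-15 + 6 z\right) = -22 + 6 z$)
$M = \frac{37349}{10}$ ($M = 2 - \left(54 + \frac{1}{5 + 5}\right) \left(-77 + 8\right) = 2 - \left(54 + \frac{1}{10}\right) \left(-69\right) = 2 - \frac{541}{10} \left(-69\right) = 2 - - \frac{37329}{10} = 2 + \frac{37329}{10} = \frac{37349}{10} \approx 3734.9$)
$- 24 \left(y{\left(-7 \right)} + M\right) = - 24 \left(\left(-22 + 6 \left(-7\right)\right) + \frac{37349}{10}\right) = - 24 \left(\left(-22 - 42\right) + \frac{37349}{10}\right) = - 24 \left(-64 + \frac{37349}{10}\right) = \left(-24\right) \frac{36709}{10} = - \frac{440508}{5}$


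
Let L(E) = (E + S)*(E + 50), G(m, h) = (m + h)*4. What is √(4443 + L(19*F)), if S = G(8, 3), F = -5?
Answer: √6738 ≈ 82.085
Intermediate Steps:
G(m, h) = 4*h + 4*m (G(m, h) = (h + m)*4 = 4*h + 4*m)
S = 44 (S = 4*3 + 4*8 = 12 + 32 = 44)
L(E) = (44 + E)*(50 + E) (L(E) = (E + 44)*(E + 50) = (44 + E)*(50 + E))
√(4443 + L(19*F)) = √(4443 + (2200 + (19*(-5))² + 94*(19*(-5)))) = √(4443 + (2200 + (-95)² + 94*(-95))) = √(4443 + (2200 + 9025 - 8930)) = √(4443 + 2295) = √6738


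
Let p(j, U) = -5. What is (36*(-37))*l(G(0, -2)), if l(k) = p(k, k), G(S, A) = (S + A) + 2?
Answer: 6660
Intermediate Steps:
G(S, A) = 2 + A + S (G(S, A) = (A + S) + 2 = 2 + A + S)
l(k) = -5
(36*(-37))*l(G(0, -2)) = (36*(-37))*(-5) = -1332*(-5) = 6660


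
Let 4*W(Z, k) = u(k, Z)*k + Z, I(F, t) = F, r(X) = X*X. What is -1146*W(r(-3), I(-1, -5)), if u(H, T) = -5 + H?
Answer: -8595/2 ≈ -4297.5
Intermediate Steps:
r(X) = X²
W(Z, k) = Z/4 + k*(-5 + k)/4 (W(Z, k) = ((-5 + k)*k + Z)/4 = (k*(-5 + k) + Z)/4 = (Z + k*(-5 + k))/4 = Z/4 + k*(-5 + k)/4)
-1146*W(r(-3), I(-1, -5)) = -1146*((¼)*(-3)² + (¼)*(-1)*(-5 - 1)) = -1146*((¼)*9 + (¼)*(-1)*(-6)) = -1146*(9/4 + 3/2) = -1146*15/4 = -8595/2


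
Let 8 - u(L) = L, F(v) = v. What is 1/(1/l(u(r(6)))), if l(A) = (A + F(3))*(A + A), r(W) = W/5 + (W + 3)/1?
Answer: -88/25 ≈ -3.5200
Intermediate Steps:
r(W) = 3 + 6*W/5 (r(W) = W*(⅕) + (3 + W)*1 = W/5 + (3 + W) = 3 + 6*W/5)
u(L) = 8 - L
l(A) = 2*A*(3 + A) (l(A) = (A + 3)*(A + A) = (3 + A)*(2*A) = 2*A*(3 + A))
1/(1/l(u(r(6)))) = 1/(1/(2*(8 - (3 + (6/5)*6))*(3 + (8 - (3 + (6/5)*6))))) = 1/(1/(2*(8 - (3 + 36/5))*(3 + (8 - (3 + 36/5))))) = 1/(1/(2*(8 - 1*51/5)*(3 + (8 - 1*51/5)))) = 1/(1/(2*(8 - 51/5)*(3 + (8 - 51/5)))) = 1/(1/(2*(-11/5)*(3 - 11/5))) = 1/(1/(2*(-11/5)*(⅘))) = 1/(1/(-88/25)) = 1/(-25/88) = -88/25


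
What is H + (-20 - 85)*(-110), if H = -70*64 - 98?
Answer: 6972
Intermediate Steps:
H = -4578 (H = -4480 - 98 = -4578)
H + (-20 - 85)*(-110) = -4578 + (-20 - 85)*(-110) = -4578 - 105*(-110) = -4578 + 11550 = 6972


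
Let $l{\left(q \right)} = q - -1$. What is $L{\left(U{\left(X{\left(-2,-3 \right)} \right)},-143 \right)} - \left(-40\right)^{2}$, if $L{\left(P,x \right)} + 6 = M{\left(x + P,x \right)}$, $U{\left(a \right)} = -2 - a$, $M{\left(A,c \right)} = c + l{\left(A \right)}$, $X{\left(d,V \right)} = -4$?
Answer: $-1889$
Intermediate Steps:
$l{\left(q \right)} = 1 + q$ ($l{\left(q \right)} = q + 1 = 1 + q$)
$M{\left(A,c \right)} = 1 + A + c$ ($M{\left(A,c \right)} = c + \left(1 + A\right) = 1 + A + c$)
$L{\left(P,x \right)} = -5 + P + 2 x$ ($L{\left(P,x \right)} = -6 + \left(1 + \left(x + P\right) + x\right) = -6 + \left(1 + \left(P + x\right) + x\right) = -6 + \left(1 + P + 2 x\right) = -5 + P + 2 x$)
$L{\left(U{\left(X{\left(-2,-3 \right)} \right)},-143 \right)} - \left(-40\right)^{2} = \left(-5 - -2 + 2 \left(-143\right)\right) - \left(-40\right)^{2} = \left(-5 + \left(-2 + 4\right) - 286\right) - 1600 = \left(-5 + 2 - 286\right) - 1600 = -289 - 1600 = -1889$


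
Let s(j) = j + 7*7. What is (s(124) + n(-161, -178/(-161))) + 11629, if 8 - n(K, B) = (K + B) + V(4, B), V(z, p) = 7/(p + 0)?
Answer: 342851787/28658 ≈ 11964.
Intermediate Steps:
V(z, p) = 7/p
s(j) = 49 + j (s(j) = j + 49 = 49 + j)
n(K, B) = 8 - B - K - 7/B (n(K, B) = 8 - ((K + B) + 7/B) = 8 - ((B + K) + 7/B) = 8 - (B + K + 7/B) = 8 + (-B - K - 7/B) = 8 - B - K - 7/B)
(s(124) + n(-161, -178/(-161))) + 11629 = ((49 + 124) + (8 - (-178)/(-161) - 1*(-161) - 7/((-178/(-161))))) + 11629 = (173 + (8 - (-178)*(-1)/161 + 161 - 7/((-178*(-1/161))))) + 11629 = (173 + (8 - 1*178/161 + 161 - 7/178/161)) + 11629 = (173 + (8 - 178/161 + 161 - 7*161/178)) + 11629 = (173 + (8 - 178/161 + 161 - 1127/178)) + 11629 = (173 + 4630071/28658) + 11629 = 9587905/28658 + 11629 = 342851787/28658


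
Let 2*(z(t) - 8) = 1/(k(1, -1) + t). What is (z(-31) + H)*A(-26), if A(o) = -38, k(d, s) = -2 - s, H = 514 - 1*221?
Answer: -365997/32 ≈ -11437.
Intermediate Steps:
H = 293 (H = 514 - 221 = 293)
z(t) = 8 + 1/(2*(-1 + t)) (z(t) = 8 + 1/(2*((-2 - 1*(-1)) + t)) = 8 + 1/(2*((-2 + 1) + t)) = 8 + 1/(2*(-1 + t)))
(z(-31) + H)*A(-26) = ((-15 + 16*(-31))/(2*(-1 - 31)) + 293)*(-38) = ((½)*(-15 - 496)/(-32) + 293)*(-38) = ((½)*(-1/32)*(-511) + 293)*(-38) = (511/64 + 293)*(-38) = (19263/64)*(-38) = -365997/32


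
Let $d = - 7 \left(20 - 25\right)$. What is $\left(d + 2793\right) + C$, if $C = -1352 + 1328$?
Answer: $2804$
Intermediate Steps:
$d = 35$ ($d = \left(-7\right) \left(-5\right) = 35$)
$C = -24$
$\left(d + 2793\right) + C = \left(35 + 2793\right) - 24 = 2828 - 24 = 2804$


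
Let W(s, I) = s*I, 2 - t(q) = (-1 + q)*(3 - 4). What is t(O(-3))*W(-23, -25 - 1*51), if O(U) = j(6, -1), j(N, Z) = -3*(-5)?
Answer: 27968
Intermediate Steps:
j(N, Z) = 15
O(U) = 15
t(q) = 1 + q (t(q) = 2 - (-1 + q)*(3 - 4) = 2 - (-1 + q)*(-1) = 2 - (1 - q) = 2 + (-1 + q) = 1 + q)
W(s, I) = I*s
t(O(-3))*W(-23, -25 - 1*51) = (1 + 15)*((-25 - 1*51)*(-23)) = 16*((-25 - 51)*(-23)) = 16*(-76*(-23)) = 16*1748 = 27968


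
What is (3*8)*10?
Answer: 240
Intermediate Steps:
(3*8)*10 = 24*10 = 240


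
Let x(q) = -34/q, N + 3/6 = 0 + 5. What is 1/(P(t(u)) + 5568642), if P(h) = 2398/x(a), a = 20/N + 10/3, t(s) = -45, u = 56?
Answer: 153/851918296 ≈ 1.7959e-7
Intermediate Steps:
N = 9/2 (N = -½ + (0 + 5) = -½ + 5 = 9/2 ≈ 4.5000)
a = 70/9 (a = 20/(9/2) + 10/3 = 20*(2/9) + 10*(⅓) = 40/9 + 10/3 = 70/9 ≈ 7.7778)
P(h) = -83930/153 (P(h) = 2398/((-34/70/9)) = 2398/((-34*9/70)) = 2398/(-153/35) = 2398*(-35/153) = -83930/153)
1/(P(t(u)) + 5568642) = 1/(-83930/153 + 5568642) = 1/(851918296/153) = 153/851918296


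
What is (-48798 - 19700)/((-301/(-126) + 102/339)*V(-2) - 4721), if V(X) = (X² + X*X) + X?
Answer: 11610411/797474 ≈ 14.559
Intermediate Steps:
V(X) = X + 2*X² (V(X) = (X² + X²) + X = 2*X² + X = X + 2*X²)
(-48798 - 19700)/((-301/(-126) + 102/339)*V(-2) - 4721) = (-48798 - 19700)/((-301/(-126) + 102/339)*(-2*(1 + 2*(-2))) - 4721) = -68498/((-301*(-1/126) + 102*(1/339))*(-2*(1 - 4)) - 4721) = -68498/((43/18 + 34/113)*(-2*(-3)) - 4721) = -68498/((5471/2034)*6 - 4721) = -68498/(5471/339 - 4721) = -68498/(-1594948/339) = -68498*(-339/1594948) = 11610411/797474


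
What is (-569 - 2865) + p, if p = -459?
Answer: -3893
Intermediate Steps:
(-569 - 2865) + p = (-569 - 2865) - 459 = -3434 - 459 = -3893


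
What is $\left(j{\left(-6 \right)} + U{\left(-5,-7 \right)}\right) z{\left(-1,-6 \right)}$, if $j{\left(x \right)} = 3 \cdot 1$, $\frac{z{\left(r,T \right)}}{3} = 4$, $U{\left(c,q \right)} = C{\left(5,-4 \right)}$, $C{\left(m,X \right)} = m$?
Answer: $96$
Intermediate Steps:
$U{\left(c,q \right)} = 5$
$z{\left(r,T \right)} = 12$ ($z{\left(r,T \right)} = 3 \cdot 4 = 12$)
$j{\left(x \right)} = 3$
$\left(j{\left(-6 \right)} + U{\left(-5,-7 \right)}\right) z{\left(-1,-6 \right)} = \left(3 + 5\right) 12 = 8 \cdot 12 = 96$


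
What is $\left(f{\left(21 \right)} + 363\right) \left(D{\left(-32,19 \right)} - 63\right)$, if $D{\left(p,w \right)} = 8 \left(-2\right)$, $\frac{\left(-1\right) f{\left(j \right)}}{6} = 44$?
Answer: $-7821$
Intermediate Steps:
$f{\left(j \right)} = -264$ ($f{\left(j \right)} = \left(-6\right) 44 = -264$)
$D{\left(p,w \right)} = -16$
$\left(f{\left(21 \right)} + 363\right) \left(D{\left(-32,19 \right)} - 63\right) = \left(-264 + 363\right) \left(-16 - 63\right) = 99 \left(-79\right) = -7821$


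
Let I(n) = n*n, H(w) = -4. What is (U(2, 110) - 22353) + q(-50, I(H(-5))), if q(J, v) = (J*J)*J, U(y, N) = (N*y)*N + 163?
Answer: -122990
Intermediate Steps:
U(y, N) = 163 + y*N² (U(y, N) = y*N² + 163 = 163 + y*N²)
I(n) = n²
q(J, v) = J³ (q(J, v) = J²*J = J³)
(U(2, 110) - 22353) + q(-50, I(H(-5))) = ((163 + 2*110²) - 22353) + (-50)³ = ((163 + 2*12100) - 22353) - 125000 = ((163 + 24200) - 22353) - 125000 = (24363 - 22353) - 125000 = 2010 - 125000 = -122990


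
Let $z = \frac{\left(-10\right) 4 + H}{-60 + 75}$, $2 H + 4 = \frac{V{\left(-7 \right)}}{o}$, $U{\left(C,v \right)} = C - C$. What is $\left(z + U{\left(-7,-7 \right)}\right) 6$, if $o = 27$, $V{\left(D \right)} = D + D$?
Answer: $- \frac{2282}{135} \approx -16.904$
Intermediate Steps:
$U{\left(C,v \right)} = 0$
$V{\left(D \right)} = 2 D$
$H = - \frac{61}{27}$ ($H = -2 + \frac{2 \left(-7\right) \frac{1}{27}}{2} = -2 + \frac{\left(-14\right) \frac{1}{27}}{2} = -2 + \frac{1}{2} \left(- \frac{14}{27}\right) = -2 - \frac{7}{27} = - \frac{61}{27} \approx -2.2593$)
$z = - \frac{1141}{405}$ ($z = \frac{\left(-10\right) 4 - \frac{61}{27}}{-60 + 75} = \frac{-40 - \frac{61}{27}}{15} = \left(- \frac{1141}{27}\right) \frac{1}{15} = - \frac{1141}{405} \approx -2.8173$)
$\left(z + U{\left(-7,-7 \right)}\right) 6 = \left(- \frac{1141}{405} + 0\right) 6 = \left(- \frac{1141}{405}\right) 6 = - \frac{2282}{135}$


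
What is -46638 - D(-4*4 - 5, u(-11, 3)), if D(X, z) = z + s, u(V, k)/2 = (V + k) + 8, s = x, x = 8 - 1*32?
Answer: -46614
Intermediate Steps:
x = -24 (x = 8 - 32 = -24)
s = -24
u(V, k) = 16 + 2*V + 2*k (u(V, k) = 2*((V + k) + 8) = 2*(8 + V + k) = 16 + 2*V + 2*k)
D(X, z) = -24 + z (D(X, z) = z - 24 = -24 + z)
-46638 - D(-4*4 - 5, u(-11, 3)) = -46638 - (-24 + (16 + 2*(-11) + 2*3)) = -46638 - (-24 + (16 - 22 + 6)) = -46638 - (-24 + 0) = -46638 - 1*(-24) = -46638 + 24 = -46614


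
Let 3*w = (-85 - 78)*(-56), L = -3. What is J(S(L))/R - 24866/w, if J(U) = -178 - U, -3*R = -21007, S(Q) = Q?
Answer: -112276599/13696564 ≈ -8.1974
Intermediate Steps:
R = 21007/3 (R = -1/3*(-21007) = 21007/3 ≈ 7002.3)
w = 9128/3 (w = ((-85 - 78)*(-56))/3 = (-163*(-56))/3 = (1/3)*9128 = 9128/3 ≈ 3042.7)
J(S(L))/R - 24866/w = (-178 - 1*(-3))/(21007/3) - 24866/9128/3 = (-178 + 3)*(3/21007) - 24866*3/9128 = -175*3/21007 - 37299/4564 = -75/3001 - 37299/4564 = -112276599/13696564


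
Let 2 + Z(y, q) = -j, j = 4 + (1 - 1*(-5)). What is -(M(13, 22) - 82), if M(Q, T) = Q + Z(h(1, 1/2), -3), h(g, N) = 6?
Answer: 81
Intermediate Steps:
j = 10 (j = 4 + (1 + 5) = 4 + 6 = 10)
Z(y, q) = -12 (Z(y, q) = -2 - 1*10 = -2 - 10 = -12)
M(Q, T) = -12 + Q (M(Q, T) = Q - 12 = -12 + Q)
-(M(13, 22) - 82) = -((-12 + 13) - 82) = -(1 - 82) = -1*(-81) = 81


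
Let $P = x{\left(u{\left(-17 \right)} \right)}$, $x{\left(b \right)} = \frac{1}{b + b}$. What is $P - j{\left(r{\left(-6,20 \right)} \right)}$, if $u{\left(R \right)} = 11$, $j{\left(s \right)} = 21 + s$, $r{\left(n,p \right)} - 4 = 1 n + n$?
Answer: $- \frac{285}{22} \approx -12.955$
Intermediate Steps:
$r{\left(n,p \right)} = 4 + 2 n$ ($r{\left(n,p \right)} = 4 + \left(1 n + n\right) = 4 + \left(n + n\right) = 4 + 2 n$)
$x{\left(b \right)} = \frac{1}{2 b}$
$P = \frac{1}{22}$ ($P = \frac{1}{2 \cdot 11} = \frac{1}{2} \cdot \frac{1}{11} = \frac{1}{22} \approx 0.045455$)
$P - j{\left(r{\left(-6,20 \right)} \right)} = \frac{1}{22} - \left(21 + \left(4 + 2 \left(-6\right)\right)\right) = \frac{1}{22} - \left(21 + \left(4 - 12\right)\right) = \frac{1}{22} - \left(21 - 8\right) = \frac{1}{22} - 13 = - \frac{285}{22}$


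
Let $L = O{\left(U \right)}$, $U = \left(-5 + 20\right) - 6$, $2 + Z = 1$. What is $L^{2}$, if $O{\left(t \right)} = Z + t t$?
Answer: $6400$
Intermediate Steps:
$Z = -1$ ($Z = -2 + 1 = -1$)
$U = 9$ ($U = 15 - 6 = 9$)
$O{\left(t \right)} = -1 + t^{2}$ ($O{\left(t \right)} = -1 + t t = -1 + t^{2}$)
$L = 80$ ($L = -1 + 9^{2} = -1 + 81 = 80$)
$L^{2} = 80^{2} = 6400$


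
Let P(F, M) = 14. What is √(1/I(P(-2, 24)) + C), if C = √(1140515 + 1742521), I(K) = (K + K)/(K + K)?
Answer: √(1 + 2*√720759) ≈ 41.218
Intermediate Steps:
I(K) = 1 (I(K) = (2*K)/((2*K)) = (2*K)*(1/(2*K)) = 1)
C = 2*√720759 (C = √2883036 = 2*√720759 ≈ 1698.0)
√(1/I(P(-2, 24)) + C) = √(1/1 + 2*√720759) = √(1 + 2*√720759)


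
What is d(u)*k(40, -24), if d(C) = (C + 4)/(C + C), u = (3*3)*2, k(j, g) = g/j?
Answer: -11/30 ≈ -0.36667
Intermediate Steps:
u = 18 (u = 9*2 = 18)
d(C) = (4 + C)/(2*C) (d(C) = (4 + C)/((2*C)) = (4 + C)*(1/(2*C)) = (4 + C)/(2*C))
d(u)*k(40, -24) = ((½)*(4 + 18)/18)*(-24/40) = ((½)*(1/18)*22)*(-24*1/40) = (11/18)*(-⅗) = -11/30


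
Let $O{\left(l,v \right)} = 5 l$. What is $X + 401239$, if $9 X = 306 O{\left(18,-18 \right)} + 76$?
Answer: $\frac{3638767}{9} \approx 4.0431 \cdot 10^{5}$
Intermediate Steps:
$X = \frac{27616}{9}$ ($X = \frac{306 \cdot 5 \cdot 18 + 76}{9} = \frac{306 \cdot 90 + 76}{9} = \frac{27540 + 76}{9} = \frac{1}{9} \cdot 27616 = \frac{27616}{9} \approx 3068.4$)
$X + 401239 = \frac{27616}{9} + 401239 = \frac{3638767}{9}$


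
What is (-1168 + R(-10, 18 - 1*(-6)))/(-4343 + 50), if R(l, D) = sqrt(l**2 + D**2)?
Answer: 1142/4293 ≈ 0.26601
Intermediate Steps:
R(l, D) = sqrt(D**2 + l**2)
(-1168 + R(-10, 18 - 1*(-6)))/(-4343 + 50) = (-1168 + sqrt((18 - 1*(-6))**2 + (-10)**2))/(-4343 + 50) = (-1168 + sqrt((18 + 6)**2 + 100))/(-4293) = (-1168 + sqrt(24**2 + 100))*(-1/4293) = (-1168 + sqrt(576 + 100))*(-1/4293) = (-1168 + sqrt(676))*(-1/4293) = (-1168 + 26)*(-1/4293) = -1142*(-1/4293) = 1142/4293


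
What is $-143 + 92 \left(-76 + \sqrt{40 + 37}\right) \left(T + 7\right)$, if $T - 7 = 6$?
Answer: $-139983 + 1840 \sqrt{77} \approx -1.2384 \cdot 10^{5}$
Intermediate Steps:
$T = 13$ ($T = 7 + 6 = 13$)
$-143 + 92 \left(-76 + \sqrt{40 + 37}\right) \left(T + 7\right) = -143 + 92 \left(-76 + \sqrt{40 + 37}\right) \left(13 + 7\right) = -143 + 92 \left(-76 + \sqrt{77}\right) 20 = -143 + 92 \left(-1520 + 20 \sqrt{77}\right) = -143 - \left(139840 - 1840 \sqrt{77}\right) = -139983 + 1840 \sqrt{77}$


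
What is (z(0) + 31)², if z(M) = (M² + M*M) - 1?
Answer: 900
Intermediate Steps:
z(M) = -1 + 2*M² (z(M) = (M² + M²) - 1 = 2*M² - 1 = -1 + 2*M²)
(z(0) + 31)² = ((-1 + 2*0²) + 31)² = ((-1 + 2*0) + 31)² = ((-1 + 0) + 31)² = (-1 + 31)² = 30² = 900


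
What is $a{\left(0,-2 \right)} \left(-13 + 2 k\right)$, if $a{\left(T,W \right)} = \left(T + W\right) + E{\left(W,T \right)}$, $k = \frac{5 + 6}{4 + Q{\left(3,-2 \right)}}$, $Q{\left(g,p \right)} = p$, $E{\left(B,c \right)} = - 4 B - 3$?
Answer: $-6$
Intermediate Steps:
$E{\left(B,c \right)} = -3 - 4 B$
$k = \frac{11}{2}$ ($k = \frac{5 + 6}{4 - 2} = \frac{11}{2} \approx 5.5$)
$a{\left(T,W \right)} = -3 + T - 3 W$ ($a{\left(T,W \right)} = \left(T + W\right) - \left(3 + 4 W\right) = -3 + T - 3 W$)
$a{\left(0,-2 \right)} \left(-13 + 2 k\right) = \left(-3 + 0 - -6\right) \left(-13 + 2 \cdot \frac{11}{2}\right) = \left(-3 + 0 + 6\right) \left(-13 + 11\right) = 3 \left(-2\right) = -6$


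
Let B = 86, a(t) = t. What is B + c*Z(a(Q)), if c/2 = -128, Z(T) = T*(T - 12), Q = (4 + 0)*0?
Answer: 86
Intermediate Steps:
Q = 0 (Q = 4*0 = 0)
Z(T) = T*(-12 + T)
c = -256 (c = 2*(-128) = -256)
B + c*Z(a(Q)) = 86 - 0*(-12 + 0) = 86 - 0*(-12) = 86 - 256*0 = 86 + 0 = 86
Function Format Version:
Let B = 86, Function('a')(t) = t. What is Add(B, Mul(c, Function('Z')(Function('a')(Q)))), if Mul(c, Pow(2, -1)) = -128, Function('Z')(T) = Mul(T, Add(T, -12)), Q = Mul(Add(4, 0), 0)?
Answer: 86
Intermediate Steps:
Q = 0 (Q = Mul(4, 0) = 0)
Function('Z')(T) = Mul(T, Add(-12, T))
c = -256 (c = Mul(2, -128) = -256)
Add(B, Mul(c, Function('Z')(Function('a')(Q)))) = Add(86, Mul(-256, Mul(0, Add(-12, 0)))) = Add(86, Mul(-256, Mul(0, -12))) = Add(86, Mul(-256, 0)) = Add(86, 0) = 86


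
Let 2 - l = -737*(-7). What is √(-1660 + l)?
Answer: I*√6817 ≈ 82.565*I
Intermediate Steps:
l = -5157 (l = 2 - (-737)*(-7) = 2 - 1*5159 = 2 - 5159 = -5157)
√(-1660 + l) = √(-1660 - 5157) = √(-6817) = I*√6817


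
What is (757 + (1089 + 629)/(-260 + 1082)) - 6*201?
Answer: -183680/411 ≈ -446.91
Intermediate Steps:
(757 + (1089 + 629)/(-260 + 1082)) - 6*201 = (757 + 1718/822) - 1206 = (757 + 1718*(1/822)) - 1206 = (757 + 859/411) - 1206 = 311986/411 - 1206 = -183680/411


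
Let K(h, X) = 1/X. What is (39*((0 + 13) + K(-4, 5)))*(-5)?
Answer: -2574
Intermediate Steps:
(39*((0 + 13) + K(-4, 5)))*(-5) = (39*((0 + 13) + 1/5))*(-5) = (39*(13 + ⅕))*(-5) = (39*(66/5))*(-5) = (2574/5)*(-5) = -2574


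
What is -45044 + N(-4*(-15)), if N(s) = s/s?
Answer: -45043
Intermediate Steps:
N(s) = 1
-45044 + N(-4*(-15)) = -45044 + 1 = -45043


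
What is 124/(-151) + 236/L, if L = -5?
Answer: -36256/755 ≈ -48.021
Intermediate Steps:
124/(-151) + 236/L = 124/(-151) + 236/(-5) = 124*(-1/151) + 236*(-⅕) = -124/151 - 236/5 = -36256/755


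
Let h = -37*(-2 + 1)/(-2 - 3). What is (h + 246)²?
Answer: 1423249/25 ≈ 56930.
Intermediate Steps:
h = -37/5 (h = -(-37)/(-5) = -(-37)*(-1)/5 = -37*⅕ = -37/5 ≈ -7.4000)
(h + 246)² = (-37/5 + 246)² = (1193/5)² = 1423249/25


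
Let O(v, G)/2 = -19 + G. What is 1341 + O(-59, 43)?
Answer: 1389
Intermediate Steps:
O(v, G) = -38 + 2*G (O(v, G) = 2*(-19 + G) = -38 + 2*G)
1341 + O(-59, 43) = 1341 + (-38 + 2*43) = 1341 + (-38 + 86) = 1341 + 48 = 1389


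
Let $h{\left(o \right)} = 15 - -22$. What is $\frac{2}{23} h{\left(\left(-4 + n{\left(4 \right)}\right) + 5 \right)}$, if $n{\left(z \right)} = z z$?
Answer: $\frac{74}{23} \approx 3.2174$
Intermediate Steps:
$n{\left(z \right)} = z^{2}$
$h{\left(o \right)} = 37$ ($h{\left(o \right)} = 15 + 22 = 37$)
$\frac{2}{23} h{\left(\left(-4 + n{\left(4 \right)}\right) + 5 \right)} = \frac{2}{23} \cdot 37 = \frac{74}{23}$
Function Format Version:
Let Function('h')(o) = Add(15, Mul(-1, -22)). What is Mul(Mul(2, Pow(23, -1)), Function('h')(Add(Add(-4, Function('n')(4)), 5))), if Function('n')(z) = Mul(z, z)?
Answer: Rational(74, 23) ≈ 3.2174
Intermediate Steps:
Function('n')(z) = Pow(z, 2)
Function('h')(o) = 37 (Function('h')(o) = Add(15, 22) = 37)
Mul(Mul(2, Pow(23, -1)), Function('h')(Add(Add(-4, Function('n')(4)), 5))) = Mul(Mul(2, Pow(23, -1)), 37) = Mul(Mul(2, Rational(1, 23)), 37) = Mul(Rational(2, 23), 37) = Rational(74, 23)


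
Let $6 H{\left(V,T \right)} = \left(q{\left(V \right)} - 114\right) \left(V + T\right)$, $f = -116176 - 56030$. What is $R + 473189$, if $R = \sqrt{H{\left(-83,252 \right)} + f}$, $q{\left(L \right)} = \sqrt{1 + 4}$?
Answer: $473189 + \frac{\sqrt{-6315012 + 1014 \sqrt{5}}}{6} \approx 4.7319 \cdot 10^{5} + 418.75 i$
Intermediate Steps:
$q{\left(L \right)} = \sqrt{5}$
$f = -172206$
$H{\left(V,T \right)} = \frac{\left(-114 + \sqrt{5}\right) \left(T + V\right)}{6}$ ($H{\left(V,T \right)} = \frac{\left(\sqrt{5} - 114\right) \left(V + T\right)}{6} = \frac{\left(-114 + \sqrt{5}\right) \left(T + V\right)}{6}$)
$R = \sqrt{-175417 + \frac{169 \sqrt{5}}{6}}$ ($R = \sqrt{\left(\left(-19\right) 252 - -1577 + \frac{1}{6} \cdot 252 \sqrt{5} + \frac{1}{6} \left(-83\right) \sqrt{5}\right) - 172206} = \sqrt{\left(-4788 + 1577 + 42 \sqrt{5} - \frac{83 \sqrt{5}}{6}\right) - 172206} = \sqrt{\left(-3211 + \frac{169 \sqrt{5}}{6}\right) - 172206} = \sqrt{-175417 + \frac{169 \sqrt{5}}{6}} \approx 418.75 i$)
$R + 473189 = \frac{\sqrt{-6315012 + 1014 \sqrt{5}}}{6} + 473189 = 473189 + \frac{\sqrt{-6315012 + 1014 \sqrt{5}}}{6}$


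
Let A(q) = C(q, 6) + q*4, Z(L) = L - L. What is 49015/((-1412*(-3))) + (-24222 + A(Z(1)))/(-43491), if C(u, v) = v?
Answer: 744763447/61409292 ≈ 12.128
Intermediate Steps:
Z(L) = 0
A(q) = 6 + 4*q (A(q) = 6 + q*4 = 6 + 4*q)
49015/((-1412*(-3))) + (-24222 + A(Z(1)))/(-43491) = 49015/((-1412*(-3))) + (-24222 + (6 + 4*0))/(-43491) = 49015/4236 + (-24222 + (6 + 0))*(-1/43491) = 49015*(1/4236) + (-24222 + 6)*(-1/43491) = 49015/4236 - 24216*(-1/43491) = 49015/4236 + 8072/14497 = 744763447/61409292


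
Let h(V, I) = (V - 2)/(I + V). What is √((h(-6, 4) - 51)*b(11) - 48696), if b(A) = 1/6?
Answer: I*√1753338/6 ≈ 220.69*I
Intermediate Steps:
h(V, I) = (-2 + V)/(I + V)
b(A) = ⅙
√((h(-6, 4) - 51)*b(11) - 48696) = √(((-2 - 6)/(4 - 6) - 51)*(⅙) - 48696) = √((-8/(-2) - 51)*(⅙) - 48696) = √((-½*(-8) - 51)*(⅙) - 48696) = √((4 - 51)*(⅙) - 48696) = √(-47*⅙ - 48696) = √(-47/6 - 48696) = √(-292223/6) = I*√1753338/6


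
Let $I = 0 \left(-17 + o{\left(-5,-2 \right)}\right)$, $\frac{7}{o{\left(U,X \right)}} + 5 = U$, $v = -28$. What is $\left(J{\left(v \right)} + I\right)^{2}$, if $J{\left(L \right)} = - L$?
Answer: $784$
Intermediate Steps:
$o{\left(U,X \right)} = \frac{7}{-5 + U}$
$I = 0$ ($I = 0 \left(-17 + \frac{7}{-5 - 5}\right) = 0 \left(-17 + \frac{7}{-10}\right) = 0 \left(-17 + 7 \left(- \frac{1}{10}\right)\right) = 0 \left(-17 - \frac{7}{10}\right) = 0 \left(- \frac{177}{10}\right) = 0$)
$\left(J{\left(v \right)} + I\right)^{2} = \left(\left(-1\right) \left(-28\right) + 0\right)^{2} = \left(28 + 0\right)^{2} = 28^{2} = 784$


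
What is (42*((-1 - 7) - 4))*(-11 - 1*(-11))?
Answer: 0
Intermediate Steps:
(42*((-1 - 7) - 4))*(-11 - 1*(-11)) = (42*(-8 - 4))*(-11 + 11) = (42*(-12))*0 = -504*0 = 0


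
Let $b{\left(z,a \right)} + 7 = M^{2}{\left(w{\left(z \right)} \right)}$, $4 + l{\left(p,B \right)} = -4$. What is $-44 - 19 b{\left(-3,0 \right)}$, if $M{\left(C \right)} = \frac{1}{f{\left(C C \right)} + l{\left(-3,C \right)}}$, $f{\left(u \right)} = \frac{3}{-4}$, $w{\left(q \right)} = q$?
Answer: $\frac{108721}{1225} \approx 88.752$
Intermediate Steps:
$l{\left(p,B \right)} = -8$ ($l{\left(p,B \right)} = -4 - 4 = -8$)
$f{\left(u \right)} = - \frac{3}{4}$ ($f{\left(u \right)} = 3 \left(- \frac{1}{4}\right) = - \frac{3}{4}$)
$M{\left(C \right)} = - \frac{4}{35}$ ($M{\left(C \right)} = \frac{1}{- \frac{3}{4} - 8} = \frac{1}{- \frac{35}{4}} = - \frac{4}{35}$)
$b{\left(z,a \right)} = - \frac{8559}{1225}$ ($b{\left(z,a \right)} = -7 + \left(- \frac{4}{35}\right)^{2} = -7 + \frac{16}{1225} = - \frac{8559}{1225}$)
$-44 - 19 b{\left(-3,0 \right)} = -44 - - \frac{162621}{1225} = -44 + \frac{162621}{1225} = \frac{108721}{1225}$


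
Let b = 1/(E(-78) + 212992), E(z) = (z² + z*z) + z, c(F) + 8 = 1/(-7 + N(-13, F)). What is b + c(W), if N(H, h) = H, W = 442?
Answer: -18119091/2250820 ≈ -8.0500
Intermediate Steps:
c(F) = -161/20 (c(F) = -8 + 1/(-7 - 13) = -8 + 1/(-20) = -8 - 1/20 = -161/20)
E(z) = z + 2*z² (E(z) = (z² + z²) + z = 2*z² + z = z + 2*z²)
b = 1/225082 (b = 1/(-78*(1 + 2*(-78)) + 212992) = 1/(-78*(1 - 156) + 212992) = 1/(-78*(-155) + 212992) = 1/(12090 + 212992) = 1/225082 ≈ 4.4428e-6)
b + c(W) = 1/225082 - 161/20 = -18119091/2250820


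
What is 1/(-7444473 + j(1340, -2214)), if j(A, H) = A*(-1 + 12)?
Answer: -1/7429733 ≈ -1.3459e-7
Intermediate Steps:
j(A, H) = 11*A (j(A, H) = A*11 = 11*A)
1/(-7444473 + j(1340, -2214)) = 1/(-7444473 + 11*1340) = 1/(-7444473 + 14740) = 1/(-7429733) = -1/7429733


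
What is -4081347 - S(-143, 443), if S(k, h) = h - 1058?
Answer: -4080732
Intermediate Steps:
S(k, h) = -1058 + h
-4081347 - S(-143, 443) = -4081347 - (-1058 + 443) = -4081347 - 1*(-615) = -4081347 + 615 = -4080732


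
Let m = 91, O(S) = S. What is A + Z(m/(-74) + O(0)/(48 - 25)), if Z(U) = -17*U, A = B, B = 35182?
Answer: 2605015/74 ≈ 35203.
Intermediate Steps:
A = 35182
A + Z(m/(-74) + O(0)/(48 - 25)) = 35182 - 17*(91/(-74) + 0/(48 - 25)) = 35182 - 17*(91*(-1/74) + 0/23) = 35182 - 17*(-91/74 + 0*(1/23)) = 35182 - 17*(-91/74 + 0) = 35182 - 17*(-91/74) = 35182 + 1547/74 = 2605015/74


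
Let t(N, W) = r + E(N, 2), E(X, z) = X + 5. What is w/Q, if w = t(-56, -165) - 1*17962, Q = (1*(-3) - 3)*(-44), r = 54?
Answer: -17959/264 ≈ -68.026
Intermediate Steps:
E(X, z) = 5 + X
t(N, W) = 59 + N (t(N, W) = 54 + (5 + N) = 59 + N)
Q = 264 (Q = (-3 - 3)*(-44) = -6*(-44) = 264)
w = -17959 (w = (59 - 56) - 1*17962 = 3 - 17962 = -17959)
w/Q = -17959/264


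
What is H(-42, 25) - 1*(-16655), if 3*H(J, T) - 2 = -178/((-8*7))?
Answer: 1399165/84 ≈ 16657.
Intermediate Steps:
H(J, T) = 145/84 (H(J, T) = 2/3 + (-178/((-8*7)))/3 = 2/3 + (-178/(-56))/3 = 2/3 + (-178*(-1/56))/3 = 2/3 + (1/3)*(89/28) = 2/3 + 89/84 = 145/84)
H(-42, 25) - 1*(-16655) = 145/84 - 1*(-16655) = 145/84 + 16655 = 1399165/84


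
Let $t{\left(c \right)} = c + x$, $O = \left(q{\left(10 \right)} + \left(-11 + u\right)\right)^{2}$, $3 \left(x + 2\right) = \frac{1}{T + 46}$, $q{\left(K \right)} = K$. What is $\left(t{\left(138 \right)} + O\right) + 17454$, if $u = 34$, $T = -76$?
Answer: $\frac{1681109}{90} \approx 18679.0$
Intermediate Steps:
$x = - \frac{181}{90}$ ($x = -2 + \frac{1}{3 \left(-76 + 46\right)} = -2 + \frac{1}{3 \left(-30\right)} = -2 + \frac{1}{3} \left(- \frac{1}{30}\right) = -2 - \frac{1}{90} = - \frac{181}{90} \approx -2.0111$)
$O = 1089$ ($O = \left(10 + \left(-11 + 34\right)\right)^{2} = \left(10 + 23\right)^{2} = 33^{2} = 1089$)
$t{\left(c \right)} = - \frac{181}{90} + c$ ($t{\left(c \right)} = c - \frac{181}{90} = - \frac{181}{90} + c$)
$\left(t{\left(138 \right)} + O\right) + 17454 = \left(\left(- \frac{181}{90} + 138\right) + 1089\right) + 17454 = \left(\frac{12239}{90} + 1089\right) + 17454 = \frac{110249}{90} + 17454 = \frac{1681109}{90}$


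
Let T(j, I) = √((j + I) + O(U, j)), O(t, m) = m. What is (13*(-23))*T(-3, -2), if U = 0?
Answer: -598*I*√2 ≈ -845.7*I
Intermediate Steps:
T(j, I) = √(I + 2*j) (T(j, I) = √((j + I) + j) = √((I + j) + j) = √(I + 2*j))
(13*(-23))*T(-3, -2) = (13*(-23))*√(-2 + 2*(-3)) = -299*√(-2 - 6) = -598*I*√2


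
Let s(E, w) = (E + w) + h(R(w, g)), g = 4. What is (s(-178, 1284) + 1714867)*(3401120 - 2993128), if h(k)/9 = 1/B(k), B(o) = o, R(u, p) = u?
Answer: 74911048721106/107 ≈ 7.0010e+11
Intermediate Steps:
h(k) = 9/k
s(E, w) = E + w + 9/w (s(E, w) = (E + w) + 9/w = E + w + 9/w)
(s(-178, 1284) + 1714867)*(3401120 - 2993128) = ((-178 + 1284 + 9/1284) + 1714867)*(3401120 - 2993128) = ((-178 + 1284 + 9*(1/1284)) + 1714867)*407992 = ((-178 + 1284 + 3/428) + 1714867)*407992 = (473371/428 + 1714867)*407992 = (734436447/428)*407992 = 74911048721106/107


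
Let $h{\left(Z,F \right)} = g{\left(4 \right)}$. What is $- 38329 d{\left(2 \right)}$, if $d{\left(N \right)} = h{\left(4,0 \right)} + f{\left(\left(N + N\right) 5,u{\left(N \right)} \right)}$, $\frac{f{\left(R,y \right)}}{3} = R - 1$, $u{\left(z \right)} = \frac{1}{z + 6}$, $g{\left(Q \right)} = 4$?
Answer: $-2338069$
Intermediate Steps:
$u{\left(z \right)} = \frac{1}{6 + z}$
$h{\left(Z,F \right)} = 4$
$f{\left(R,y \right)} = -3 + 3 R$ ($f{\left(R,y \right)} = 3 \left(R - 1\right) = 3 \left(-1 + R\right) = -3 + 3 R$)
$d{\left(N \right)} = 1 + 30 N$ ($d{\left(N \right)} = 4 + \left(-3 + 3 \left(N + N\right) 5\right) = 4 + \left(-3 + 3 \cdot 2 N 5\right) = 4 + \left(-3 + 3 \cdot 10 N\right) = 4 + \left(-3 + 30 N\right) = 1 + 30 N$)
$- 38329 d{\left(2 \right)} = - 38329 \left(1 + 30 \cdot 2\right) = - 38329 \left(1 + 60\right) = \left(-38329\right) 61 = -2338069$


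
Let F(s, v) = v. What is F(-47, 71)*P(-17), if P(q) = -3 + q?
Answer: -1420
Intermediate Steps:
F(-47, 71)*P(-17) = 71*(-3 - 17) = 71*(-20) = -1420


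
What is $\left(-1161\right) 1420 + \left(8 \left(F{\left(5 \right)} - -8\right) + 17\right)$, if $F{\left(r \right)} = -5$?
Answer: $-1648579$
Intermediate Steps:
$\left(-1161\right) 1420 + \left(8 \left(F{\left(5 \right)} - -8\right) + 17\right) = \left(-1161\right) 1420 + \left(8 \left(-5 - -8\right) + 17\right) = -1648620 + \left(8 \left(-5 + 8\right) + 17\right) = -1648620 + \left(8 \cdot 3 + 17\right) = -1648620 + \left(24 + 17\right) = -1648620 + 41 = -1648579$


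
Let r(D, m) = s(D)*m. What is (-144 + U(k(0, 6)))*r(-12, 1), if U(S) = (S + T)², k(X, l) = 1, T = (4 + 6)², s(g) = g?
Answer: -120684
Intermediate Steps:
T = 100 (T = 10² = 100)
r(D, m) = D*m
U(S) = (100 + S)² (U(S) = (S + 100)² = (100 + S)²)
(-144 + U(k(0, 6)))*r(-12, 1) = (-144 + (100 + 1)²)*(-12*1) = (-144 + 101²)*(-12) = (-144 + 10201)*(-12) = 10057*(-12) = -120684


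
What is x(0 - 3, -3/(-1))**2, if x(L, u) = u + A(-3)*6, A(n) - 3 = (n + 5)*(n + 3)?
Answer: 441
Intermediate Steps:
A(n) = 3 + (3 + n)*(5 + n) (A(n) = 3 + (n + 5)*(n + 3) = 3 + (5 + n)*(3 + n) = 3 + (3 + n)*(5 + n))
x(L, u) = 18 + u (x(L, u) = u + (18 + (-3)**2 + 8*(-3))*6 = u + (18 + 9 - 24)*6 = u + 3*6 = u + 18 = 18 + u)
x(0 - 3, -3/(-1))**2 = (18 - 3/(-1))**2 = (18 - 3*(-1))**2 = (18 + 3)**2 = 21**2 = 441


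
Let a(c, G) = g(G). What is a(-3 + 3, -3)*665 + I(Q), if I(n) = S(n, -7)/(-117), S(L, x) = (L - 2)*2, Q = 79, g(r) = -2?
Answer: -155764/117 ≈ -1331.3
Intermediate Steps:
S(L, x) = -4 + 2*L (S(L, x) = (-2 + L)*2 = -4 + 2*L)
a(c, G) = -2
I(n) = 4/117 - 2*n/117 (I(n) = (-4 + 2*n)/(-117) = (-4 + 2*n)*(-1/117) = 4/117 - 2*n/117)
a(-3 + 3, -3)*665 + I(Q) = -2*665 + (4/117 - 2/117*79) = -1330 + (4/117 - 158/117) = -1330 - 154/117 = -155764/117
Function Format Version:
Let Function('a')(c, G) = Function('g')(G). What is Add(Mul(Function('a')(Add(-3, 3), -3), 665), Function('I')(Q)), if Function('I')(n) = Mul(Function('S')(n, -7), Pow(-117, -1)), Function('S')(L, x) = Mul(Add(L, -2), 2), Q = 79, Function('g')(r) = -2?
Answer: Rational(-155764, 117) ≈ -1331.3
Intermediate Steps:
Function('S')(L, x) = Add(-4, Mul(2, L)) (Function('S')(L, x) = Mul(Add(-2, L), 2) = Add(-4, Mul(2, L)))
Function('a')(c, G) = -2
Function('I')(n) = Add(Rational(4, 117), Mul(Rational(-2, 117), n)) (Function('I')(n) = Mul(Add(-4, Mul(2, n)), Pow(-117, -1)) = Mul(Add(-4, Mul(2, n)), Rational(-1, 117)) = Add(Rational(4, 117), Mul(Rational(-2, 117), n)))
Add(Mul(Function('a')(Add(-3, 3), -3), 665), Function('I')(Q)) = Add(Mul(-2, 665), Add(Rational(4, 117), Mul(Rational(-2, 117), 79))) = Add(-1330, Add(Rational(4, 117), Rational(-158, 117))) = Add(-1330, Rational(-154, 117)) = Rational(-155764, 117)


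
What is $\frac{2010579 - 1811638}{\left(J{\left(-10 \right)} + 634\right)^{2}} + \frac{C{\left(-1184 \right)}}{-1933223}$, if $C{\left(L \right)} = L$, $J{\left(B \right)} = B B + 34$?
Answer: $\frac{385295668459}{1140261322752} \approx 0.3379$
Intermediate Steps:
$J{\left(B \right)} = 34 + B^{2}$ ($J{\left(B \right)} = B^{2} + 34 = 34 + B^{2}$)
$\frac{2010579 - 1811638}{\left(J{\left(-10 \right)} + 634\right)^{2}} + \frac{C{\left(-1184 \right)}}{-1933223} = \frac{2010579 - 1811638}{\left(\left(34 + \left(-10\right)^{2}\right) + 634\right)^{2}} - \frac{1184}{-1933223} = \frac{2010579 - 1811638}{\left(\left(34 + 100\right) + 634\right)^{2}} - - \frac{1184}{1933223} = \frac{198941}{\left(134 + 634\right)^{2}} + \frac{1184}{1933223} = \frac{198941}{768^{2}} + \frac{1184}{1933223} = \frac{198941}{589824} + \frac{1184}{1933223} = \frac{385295668459}{1140261322752}$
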